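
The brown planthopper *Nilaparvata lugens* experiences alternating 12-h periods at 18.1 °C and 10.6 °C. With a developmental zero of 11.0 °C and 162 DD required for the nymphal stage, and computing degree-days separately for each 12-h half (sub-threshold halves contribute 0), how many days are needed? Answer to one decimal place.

Day half: max(0, 18.1 − 11.0) × 0.5 = 7.1 × 0.5 = 3.55 DD.
Night half: max(0, 10.6 − 11.0) × 0.5 = 0.0 × 0.5 = 0.00 DD.
Per 24 h: 3.55 DD/day.
Duration = 162 / 3.55 = 45.634 ≈ 45.6 days.

45.6 days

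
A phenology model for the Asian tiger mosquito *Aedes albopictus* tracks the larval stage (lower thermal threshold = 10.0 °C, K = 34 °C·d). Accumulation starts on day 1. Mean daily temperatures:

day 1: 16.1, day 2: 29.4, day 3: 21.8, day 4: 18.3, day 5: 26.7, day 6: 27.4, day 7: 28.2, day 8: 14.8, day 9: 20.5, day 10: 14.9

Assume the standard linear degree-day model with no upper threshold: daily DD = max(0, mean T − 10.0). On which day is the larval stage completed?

day 3

Daily DD above 10.0 °C: 6.1, 19.4, 11.8, 8.3, 16.7, 17.4, 18.2, 4.8, 10.5, 4.9.
Cumulative: 6.1, 25.5, 37.3, 45.6, 62.3, 79.7, 97.9, 102.7, 113.2, 118.1.
The total first reaches 34 DD on day 3.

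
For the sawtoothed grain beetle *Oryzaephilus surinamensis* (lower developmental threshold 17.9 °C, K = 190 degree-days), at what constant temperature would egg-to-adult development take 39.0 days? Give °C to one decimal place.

22.8 °C

Required daily accumulation = 190 / 39.0 = 4.872 DD/day.
T = T_base + 4.872 = 17.9 + 4.872 = 22.772 ≈ 22.8 °C.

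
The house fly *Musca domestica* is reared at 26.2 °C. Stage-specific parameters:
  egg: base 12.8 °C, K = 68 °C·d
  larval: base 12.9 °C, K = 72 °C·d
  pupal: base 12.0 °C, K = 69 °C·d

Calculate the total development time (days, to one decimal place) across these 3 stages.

egg: 68 / (26.2 − 12.8) = 68 / 13.4 = 5.075 d.
larval: 72 / (26.2 − 12.9) = 72 / 13.3 = 5.414 d.
pupal: 69 / (26.2 − 12.0) = 69 / 14.2 = 4.859 d.
Sum = 15.347 ≈ 15.3 days.

15.3 days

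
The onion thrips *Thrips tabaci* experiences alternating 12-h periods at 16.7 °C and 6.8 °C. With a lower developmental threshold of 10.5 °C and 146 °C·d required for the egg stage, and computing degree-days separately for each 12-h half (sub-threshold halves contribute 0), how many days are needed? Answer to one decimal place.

47.1 days

Day half: max(0, 16.7 − 10.5) × 0.5 = 6.2 × 0.5 = 3.10 DD.
Night half: max(0, 6.8 − 10.5) × 0.5 = 0.0 × 0.5 = 0.00 DD.
Per 24 h: 3.10 DD/day.
Duration = 146 / 3.10 = 47.097 ≈ 47.1 days.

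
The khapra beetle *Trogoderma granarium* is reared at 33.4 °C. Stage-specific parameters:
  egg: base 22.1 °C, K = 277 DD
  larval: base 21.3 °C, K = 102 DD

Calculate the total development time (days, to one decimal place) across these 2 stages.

32.9 days

egg: 277 / (33.4 − 22.1) = 277 / 11.3 = 24.513 d.
larval: 102 / (33.4 − 21.3) = 102 / 12.1 = 8.430 d.
Sum = 32.943 ≈ 32.9 days.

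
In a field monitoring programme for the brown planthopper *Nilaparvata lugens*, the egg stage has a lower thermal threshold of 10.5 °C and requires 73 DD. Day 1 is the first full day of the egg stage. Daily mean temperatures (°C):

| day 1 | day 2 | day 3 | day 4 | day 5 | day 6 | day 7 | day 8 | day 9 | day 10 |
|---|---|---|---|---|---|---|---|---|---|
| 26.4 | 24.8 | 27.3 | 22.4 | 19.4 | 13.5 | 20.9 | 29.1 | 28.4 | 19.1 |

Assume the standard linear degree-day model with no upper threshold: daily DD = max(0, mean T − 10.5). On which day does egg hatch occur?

Daily DD above 10.5 °C: 15.9, 14.3, 16.8, 11.9, 8.9, 3.0, 10.4, 18.6, 17.9, 8.6.
Cumulative: 15.9, 30.2, 47.0, 58.9, 67.8, 70.8, 81.2, 99.8, 117.7, 126.3.
The total first reaches 73 DD on day 7.

day 7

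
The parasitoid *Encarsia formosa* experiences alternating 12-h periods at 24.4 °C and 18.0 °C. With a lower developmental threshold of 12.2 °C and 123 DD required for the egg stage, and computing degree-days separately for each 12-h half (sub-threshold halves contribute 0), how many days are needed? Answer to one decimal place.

Day half: max(0, 24.4 − 12.2) × 0.5 = 12.2 × 0.5 = 6.10 DD.
Night half: max(0, 18.0 − 12.2) × 0.5 = 5.8 × 0.5 = 2.90 DD.
Per 24 h: 9.00 DD/day.
Duration = 123 / 9.00 = 13.667 ≈ 13.7 days.

13.7 days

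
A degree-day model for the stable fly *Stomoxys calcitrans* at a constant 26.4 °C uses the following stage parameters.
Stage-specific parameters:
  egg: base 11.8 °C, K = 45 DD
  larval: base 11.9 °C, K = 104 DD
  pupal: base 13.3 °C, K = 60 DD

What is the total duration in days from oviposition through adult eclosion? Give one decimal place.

egg: 45 / (26.4 − 11.8) = 45 / 14.6 = 3.082 d.
larval: 104 / (26.4 − 11.9) = 104 / 14.5 = 7.172 d.
pupal: 60 / (26.4 − 13.3) = 60 / 13.1 = 4.580 d.
Sum = 14.835 ≈ 14.8 days.

14.8 days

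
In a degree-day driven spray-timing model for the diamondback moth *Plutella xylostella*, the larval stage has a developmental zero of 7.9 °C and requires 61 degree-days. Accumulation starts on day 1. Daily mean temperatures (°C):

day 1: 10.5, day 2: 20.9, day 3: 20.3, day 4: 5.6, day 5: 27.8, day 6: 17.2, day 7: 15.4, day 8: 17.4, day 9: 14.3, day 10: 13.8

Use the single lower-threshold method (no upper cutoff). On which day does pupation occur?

Daily DD above 7.9 °C: 2.6, 13.0, 12.4, 0.0, 19.9, 9.3, 7.5, 9.5, 6.4, 5.9.
Cumulative: 2.6, 15.6, 28.0, 28.0, 47.9, 57.2, 64.7, 74.2, 80.6, 86.5.
The total first reaches 61 DD on day 7.

day 7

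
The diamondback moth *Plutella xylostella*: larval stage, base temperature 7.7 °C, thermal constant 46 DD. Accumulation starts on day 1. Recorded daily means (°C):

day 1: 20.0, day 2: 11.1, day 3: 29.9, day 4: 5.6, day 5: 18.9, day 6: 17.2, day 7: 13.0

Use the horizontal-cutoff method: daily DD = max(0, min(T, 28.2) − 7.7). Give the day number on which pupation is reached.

Daily DD above 7.7 °C (capped at 20.5): 12.3, 3.4, 20.5, 0.0, 11.2, 9.5, 5.3.
Cumulative: 12.3, 15.7, 36.2, 36.2, 47.4, 56.9, 62.2.
The total first reaches 46 DD on day 5.

day 5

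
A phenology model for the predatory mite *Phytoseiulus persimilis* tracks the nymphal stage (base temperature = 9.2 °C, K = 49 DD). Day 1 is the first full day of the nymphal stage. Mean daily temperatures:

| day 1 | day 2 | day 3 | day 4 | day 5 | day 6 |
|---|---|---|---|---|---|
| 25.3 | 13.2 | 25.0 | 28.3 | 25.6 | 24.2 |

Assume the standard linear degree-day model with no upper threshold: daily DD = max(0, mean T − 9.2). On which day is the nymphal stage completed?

Daily DD above 9.2 °C: 16.1, 4.0, 15.8, 19.1, 16.4, 15.0.
Cumulative: 16.1, 20.1, 35.9, 55.0, 71.4, 86.4.
The total first reaches 49 DD on day 4.

day 4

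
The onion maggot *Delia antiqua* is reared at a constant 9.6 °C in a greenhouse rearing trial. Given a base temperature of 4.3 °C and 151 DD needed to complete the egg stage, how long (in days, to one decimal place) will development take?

Daily accumulation = 9.6 − 4.3 = 5.3 DD/day.
Duration = 151 / 5.3 = 28.491 ≈ 28.5 days.

28.5 days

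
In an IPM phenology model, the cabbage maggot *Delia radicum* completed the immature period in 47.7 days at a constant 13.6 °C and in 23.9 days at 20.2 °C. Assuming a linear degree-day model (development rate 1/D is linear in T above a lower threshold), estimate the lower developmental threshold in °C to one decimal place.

Under the model K = D·(T − T_b), so D₁·(T₁ − T_b) = D₂·(T₂ − T_b).
47.7·(13.6 − T_b) = 23.9·(20.2 − T_b)
T_b = (47.7·13.6 − 23.9·20.2) / (47.7 − 23.9) = 165.94 / 23.8 = 6.972 °C ≈ 7.0 °C.

7.0 °C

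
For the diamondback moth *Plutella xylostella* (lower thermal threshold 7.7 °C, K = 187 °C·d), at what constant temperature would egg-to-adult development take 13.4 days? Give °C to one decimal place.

21.7 °C

Required daily accumulation = 187 / 13.4 = 13.955 DD/day.
T = T_base + 13.955 = 7.7 + 13.955 = 21.655 ≈ 21.7 °C.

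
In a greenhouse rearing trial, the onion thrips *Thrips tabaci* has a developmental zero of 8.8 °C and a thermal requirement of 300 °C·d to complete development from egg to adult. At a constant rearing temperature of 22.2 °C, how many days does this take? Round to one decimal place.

Daily accumulation = 22.2 − 8.8 = 13.4 DD/day.
Duration = 300 / 13.4 = 22.388 ≈ 22.4 days.

22.4 days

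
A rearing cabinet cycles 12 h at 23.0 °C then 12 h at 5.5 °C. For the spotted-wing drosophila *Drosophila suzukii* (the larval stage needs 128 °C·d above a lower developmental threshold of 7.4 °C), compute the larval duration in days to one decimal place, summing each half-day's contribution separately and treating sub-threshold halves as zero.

Day half: max(0, 23.0 − 7.4) × 0.5 = 15.6 × 0.5 = 7.80 DD.
Night half: max(0, 5.5 − 7.4) × 0.5 = 0.0 × 0.5 = 0.00 DD.
Per 24 h: 7.80 DD/day.
Duration = 128 / 7.80 = 16.410 ≈ 16.4 days.

16.4 days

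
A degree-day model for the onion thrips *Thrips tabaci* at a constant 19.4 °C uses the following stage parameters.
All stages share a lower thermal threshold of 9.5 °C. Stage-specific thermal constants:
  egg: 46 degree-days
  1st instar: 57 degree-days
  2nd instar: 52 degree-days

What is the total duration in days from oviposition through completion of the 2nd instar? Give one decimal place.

Daily accumulation at 19.4 °C = 19.4 − 9.5 = 9.9 DD/day.
Total K = 46 + 57 + 52 = 155 DD.
Total duration = 155 / 9.9 = 15.657 ≈ 15.7 days.

15.7 days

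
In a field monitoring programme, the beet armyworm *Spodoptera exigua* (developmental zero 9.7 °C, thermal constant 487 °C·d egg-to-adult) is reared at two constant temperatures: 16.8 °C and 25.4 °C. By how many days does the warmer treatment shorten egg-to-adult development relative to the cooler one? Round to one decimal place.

37.6 days

At 16.8 °C: 487 / (16.8 − 9.7) = 487 / 7.1 = 68.592 d.
At 25.4 °C: 487 / (25.4 − 9.7) = 487 / 15.7 = 31.019 d.
Difference = |68.592 − 31.019| = 37.572 ≈ 37.6 days.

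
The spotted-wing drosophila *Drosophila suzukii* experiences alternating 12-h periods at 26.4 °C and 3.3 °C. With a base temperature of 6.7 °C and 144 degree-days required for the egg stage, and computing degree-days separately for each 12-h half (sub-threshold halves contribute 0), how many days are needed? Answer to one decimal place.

Day half: max(0, 26.4 − 6.7) × 0.5 = 19.7 × 0.5 = 9.85 DD.
Night half: max(0, 3.3 − 6.7) × 0.5 = 0.0 × 0.5 = 0.00 DD.
Per 24 h: 9.85 DD/day.
Duration = 144 / 9.85 = 14.619 ≈ 14.6 days.

14.6 days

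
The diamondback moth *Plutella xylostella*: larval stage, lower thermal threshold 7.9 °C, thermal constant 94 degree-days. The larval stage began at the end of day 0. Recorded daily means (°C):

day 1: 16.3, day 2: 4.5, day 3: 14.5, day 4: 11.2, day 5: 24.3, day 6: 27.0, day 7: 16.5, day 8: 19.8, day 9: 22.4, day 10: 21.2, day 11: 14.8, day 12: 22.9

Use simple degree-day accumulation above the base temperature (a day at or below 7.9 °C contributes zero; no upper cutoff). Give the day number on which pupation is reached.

Daily DD above 7.9 °C: 8.4, 0.0, 6.6, 3.3, 16.4, 19.1, 8.6, 11.9, 14.5, 13.3, 6.9, 15.0.
Cumulative: 8.4, 8.4, 15.0, 18.3, 34.7, 53.8, 62.4, 74.3, 88.8, 102.1, 109.0, 124.0.
The total first reaches 94 DD on day 10.

day 10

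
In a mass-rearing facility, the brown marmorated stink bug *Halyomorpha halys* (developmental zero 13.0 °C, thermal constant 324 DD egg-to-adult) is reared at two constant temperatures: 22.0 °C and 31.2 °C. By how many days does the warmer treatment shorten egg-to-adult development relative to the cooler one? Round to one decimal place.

18.2 days

At 22.0 °C: 324 / (22.0 − 13.0) = 324 / 9.0 = 36.000 d.
At 31.2 °C: 324 / (31.2 − 13.0) = 324 / 18.2 = 17.802 d.
Difference = |36.000 − 17.802| = 18.198 ≈ 18.2 days.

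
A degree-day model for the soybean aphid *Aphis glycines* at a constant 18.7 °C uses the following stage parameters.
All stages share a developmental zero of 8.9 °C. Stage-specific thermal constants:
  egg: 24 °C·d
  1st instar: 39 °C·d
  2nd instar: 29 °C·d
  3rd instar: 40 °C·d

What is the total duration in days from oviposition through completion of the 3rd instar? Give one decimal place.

Daily accumulation at 18.7 °C = 18.7 − 8.9 = 9.8 DD/day.
Total K = 24 + 39 + 29 + 40 = 132 DD.
Total duration = 132 / 9.8 = 13.469 ≈ 13.5 days.

13.5 days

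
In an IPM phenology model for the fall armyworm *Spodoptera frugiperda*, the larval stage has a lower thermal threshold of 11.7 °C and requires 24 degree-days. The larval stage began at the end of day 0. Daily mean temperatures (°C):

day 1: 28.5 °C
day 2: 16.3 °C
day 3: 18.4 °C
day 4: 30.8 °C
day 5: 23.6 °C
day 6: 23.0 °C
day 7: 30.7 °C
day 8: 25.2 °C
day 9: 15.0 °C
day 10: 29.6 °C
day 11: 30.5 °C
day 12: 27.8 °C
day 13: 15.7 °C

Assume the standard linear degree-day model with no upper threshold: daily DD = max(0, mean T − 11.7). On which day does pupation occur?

day 3

Daily DD above 11.7 °C: 16.8, 4.6, 6.7, 19.1, 11.9, 11.3, 19.0, 13.5, 3.3, 17.9, 18.8, 16.1, 4.0.
Cumulative: 16.8, 21.4, 28.1, 47.2, 59.1, 70.4, 89.4, 102.9, 106.2, 124.1, 142.9, 159.0, 163.0.
The total first reaches 24 DD on day 3.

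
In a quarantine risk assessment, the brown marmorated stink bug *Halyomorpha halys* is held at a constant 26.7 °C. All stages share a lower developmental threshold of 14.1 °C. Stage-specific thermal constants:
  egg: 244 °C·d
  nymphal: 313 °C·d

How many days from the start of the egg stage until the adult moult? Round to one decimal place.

Daily accumulation at 26.7 °C = 26.7 − 14.1 = 12.6 DD/day.
Total K = 244 + 313 = 557 DD.
Total duration = 557 / 12.6 = 44.206 ≈ 44.2 days.

44.2 days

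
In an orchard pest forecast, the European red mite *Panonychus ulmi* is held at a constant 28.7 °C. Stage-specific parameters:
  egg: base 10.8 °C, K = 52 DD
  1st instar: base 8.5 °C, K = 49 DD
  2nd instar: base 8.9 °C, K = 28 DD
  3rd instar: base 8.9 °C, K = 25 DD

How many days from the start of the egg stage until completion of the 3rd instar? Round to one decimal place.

egg: 52 / (28.7 − 10.8) = 52 / 17.9 = 2.905 d.
1st instar: 49 / (28.7 − 8.5) = 49 / 20.2 = 2.426 d.
2nd instar: 28 / (28.7 − 8.9) = 28 / 19.8 = 1.414 d.
3rd instar: 25 / (28.7 − 8.9) = 25 / 19.8 = 1.263 d.
Sum = 8.008 ≈ 8.0 days.

8.0 days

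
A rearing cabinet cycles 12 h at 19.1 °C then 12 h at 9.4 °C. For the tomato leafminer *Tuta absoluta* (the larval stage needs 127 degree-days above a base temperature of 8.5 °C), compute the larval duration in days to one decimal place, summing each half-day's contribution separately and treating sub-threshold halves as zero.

Day half: max(0, 19.1 − 8.5) × 0.5 = 10.6 × 0.5 = 5.30 DD.
Night half: max(0, 9.4 − 8.5) × 0.5 = 0.9 × 0.5 = 0.45 DD.
Per 24 h: 5.75 DD/day.
Duration = 127 / 5.75 = 22.087 ≈ 22.1 days.

22.1 days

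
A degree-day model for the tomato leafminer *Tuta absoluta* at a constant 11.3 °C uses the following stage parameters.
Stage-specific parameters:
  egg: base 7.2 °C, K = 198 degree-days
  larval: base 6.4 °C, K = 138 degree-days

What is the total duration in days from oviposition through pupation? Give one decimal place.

egg: 198 / (11.3 − 7.2) = 198 / 4.1 = 48.293 d.
larval: 138 / (11.3 − 6.4) = 138 / 4.9 = 28.163 d.
Sum = 76.456 ≈ 76.5 days.

76.5 days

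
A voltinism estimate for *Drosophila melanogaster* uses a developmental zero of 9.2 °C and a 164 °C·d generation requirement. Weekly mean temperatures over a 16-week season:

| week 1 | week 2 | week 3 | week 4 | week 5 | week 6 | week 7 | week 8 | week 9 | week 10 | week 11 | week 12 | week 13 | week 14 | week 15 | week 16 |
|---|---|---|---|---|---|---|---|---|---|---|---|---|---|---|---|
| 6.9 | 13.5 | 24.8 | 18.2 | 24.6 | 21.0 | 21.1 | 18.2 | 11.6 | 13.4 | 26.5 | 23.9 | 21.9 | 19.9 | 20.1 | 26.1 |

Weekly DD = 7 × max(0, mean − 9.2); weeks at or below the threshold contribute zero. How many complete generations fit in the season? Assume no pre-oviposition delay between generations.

7 generations

Weekly DD (7 × max(0, T̄ − 9.2)): 0.0, 30.1, 109.2, 63.0, 107.8, 82.6, 83.3, 63.0, 16.8, 29.4, 121.1, 102.9, 88.9, 74.9, 76.3, 118.3.
Season total = 1167.6 DD.
Complete generations = ⌊1167.6 / 164⌋ = 7.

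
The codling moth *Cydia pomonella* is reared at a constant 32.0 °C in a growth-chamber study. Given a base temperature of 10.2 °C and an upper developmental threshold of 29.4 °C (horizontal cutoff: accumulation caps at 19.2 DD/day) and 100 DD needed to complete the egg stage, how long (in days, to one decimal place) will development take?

Temperature 32.0 °C exceeds the upper threshold, so daily accumulation caps at 29.4 − 10.2 = 19.2 DD/day.
Duration = 100 / 19.2 = 5.208 ≈ 5.2 days.

5.2 days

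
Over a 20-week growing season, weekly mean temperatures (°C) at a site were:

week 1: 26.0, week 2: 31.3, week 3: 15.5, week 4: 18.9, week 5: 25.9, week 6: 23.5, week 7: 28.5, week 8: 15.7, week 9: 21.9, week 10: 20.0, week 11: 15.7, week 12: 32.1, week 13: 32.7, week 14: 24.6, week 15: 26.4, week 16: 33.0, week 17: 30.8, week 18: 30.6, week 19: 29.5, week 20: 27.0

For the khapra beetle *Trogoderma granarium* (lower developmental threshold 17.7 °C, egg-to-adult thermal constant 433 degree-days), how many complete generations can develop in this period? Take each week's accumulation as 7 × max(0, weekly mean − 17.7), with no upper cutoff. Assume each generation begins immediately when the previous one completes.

Weekly DD (7 × max(0, T̄ − 17.7)): 58.1, 95.2, 0.0, 8.4, 57.4, 40.6, 75.6, 0.0, 29.4, 16.1, 0.0, 100.8, 105.0, 48.3, 60.9, 107.1, 91.7, 90.3, 82.6, 65.1.
Season total = 1132.6 DD.
Complete generations = ⌊1132.6 / 433⌋ = 2.

2 generations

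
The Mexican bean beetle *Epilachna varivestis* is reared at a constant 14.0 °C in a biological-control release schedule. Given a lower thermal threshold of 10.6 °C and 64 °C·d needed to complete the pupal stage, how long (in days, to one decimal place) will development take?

18.8 days

Daily accumulation = 14.0 − 10.6 = 3.4 DD/day.
Duration = 64 / 3.4 = 18.824 ≈ 18.8 days.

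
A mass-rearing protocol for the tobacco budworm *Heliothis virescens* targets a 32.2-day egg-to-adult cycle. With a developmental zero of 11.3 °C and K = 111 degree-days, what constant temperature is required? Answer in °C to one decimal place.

Required daily accumulation = 111 / 32.2 = 3.447 DD/day.
T = T_base + 3.447 = 11.3 + 3.447 = 14.747 ≈ 14.7 °C.

14.7 °C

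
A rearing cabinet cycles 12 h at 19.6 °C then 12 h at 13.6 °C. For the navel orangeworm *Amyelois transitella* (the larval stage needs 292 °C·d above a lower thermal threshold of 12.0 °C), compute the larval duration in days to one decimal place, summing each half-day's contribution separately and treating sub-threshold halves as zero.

Day half: max(0, 19.6 − 12.0) × 0.5 = 7.6 × 0.5 = 3.80 DD.
Night half: max(0, 13.6 − 12.0) × 0.5 = 1.6 × 0.5 = 0.80 DD.
Per 24 h: 4.60 DD/day.
Duration = 292 / 4.60 = 63.478 ≈ 63.5 days.

63.5 days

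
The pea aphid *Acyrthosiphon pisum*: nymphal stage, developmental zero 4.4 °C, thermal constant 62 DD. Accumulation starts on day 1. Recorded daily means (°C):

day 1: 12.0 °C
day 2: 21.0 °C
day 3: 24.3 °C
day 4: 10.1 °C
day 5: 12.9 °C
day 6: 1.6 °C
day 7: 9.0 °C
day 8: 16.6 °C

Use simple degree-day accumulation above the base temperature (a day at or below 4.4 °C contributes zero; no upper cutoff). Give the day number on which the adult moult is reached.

Daily DD above 4.4 °C: 7.6, 16.6, 19.9, 5.7, 8.5, 0.0, 4.6, 12.2.
Cumulative: 7.6, 24.2, 44.1, 49.8, 58.3, 58.3, 62.9, 75.1.
The total first reaches 62 DD on day 7.

day 7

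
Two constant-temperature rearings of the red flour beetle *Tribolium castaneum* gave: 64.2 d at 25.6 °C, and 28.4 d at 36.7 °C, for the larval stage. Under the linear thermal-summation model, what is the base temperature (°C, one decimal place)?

Linear rate model ⇒ the product D·(T − T_b) is constant across temperatures.
64.2·(25.6 − T_b) = 28.4·(36.7 − T_b)
T_b = (64.2·25.6 − 28.4·36.7) / (64.2 − 28.4) = 601.24 / 35.8 = 16.794 °C ≈ 16.8 °C.

16.8 °C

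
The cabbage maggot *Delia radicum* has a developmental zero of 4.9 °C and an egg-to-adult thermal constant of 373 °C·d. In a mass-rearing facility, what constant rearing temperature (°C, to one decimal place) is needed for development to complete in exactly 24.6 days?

Required daily accumulation = 373 / 24.6 = 15.163 DD/day.
T = T_base + 15.163 = 4.9 + 15.163 = 20.063 ≈ 20.1 °C.

20.1 °C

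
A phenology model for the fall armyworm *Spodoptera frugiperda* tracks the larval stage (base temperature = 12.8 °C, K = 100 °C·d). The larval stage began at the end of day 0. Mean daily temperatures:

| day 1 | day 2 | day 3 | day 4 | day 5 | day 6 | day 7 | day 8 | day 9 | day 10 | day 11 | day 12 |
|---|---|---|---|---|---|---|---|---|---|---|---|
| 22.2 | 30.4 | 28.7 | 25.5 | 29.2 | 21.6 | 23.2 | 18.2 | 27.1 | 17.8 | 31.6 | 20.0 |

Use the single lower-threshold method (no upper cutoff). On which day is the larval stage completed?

Daily DD above 12.8 °C: 9.4, 17.6, 15.9, 12.7, 16.4, 8.8, 10.4, 5.4, 14.3, 5.0, 18.8, 7.2.
Cumulative: 9.4, 27.0, 42.9, 55.6, 72.0, 80.8, 91.2, 96.6, 110.9, 115.9, 134.7, 141.9.
The total first reaches 100 DD on day 9.

day 9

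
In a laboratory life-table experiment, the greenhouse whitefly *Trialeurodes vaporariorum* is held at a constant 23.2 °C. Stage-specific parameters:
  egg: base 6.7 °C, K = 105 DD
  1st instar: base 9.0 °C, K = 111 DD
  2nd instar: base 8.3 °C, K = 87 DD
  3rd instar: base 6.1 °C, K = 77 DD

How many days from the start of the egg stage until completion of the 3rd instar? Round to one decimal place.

egg: 105 / (23.2 − 6.7) = 105 / 16.5 = 6.364 d.
1st instar: 111 / (23.2 − 9.0) = 111 / 14.2 = 7.817 d.
2nd instar: 87 / (23.2 − 8.3) = 87 / 14.9 = 5.839 d.
3rd instar: 77 / (23.2 − 6.1) = 77 / 17.1 = 4.503 d.
Sum = 24.522 ≈ 24.5 days.

24.5 days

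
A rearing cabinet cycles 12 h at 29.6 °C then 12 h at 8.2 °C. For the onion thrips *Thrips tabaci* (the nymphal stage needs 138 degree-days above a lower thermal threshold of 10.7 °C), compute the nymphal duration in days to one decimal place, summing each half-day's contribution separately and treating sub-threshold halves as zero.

Day half: max(0, 29.6 − 10.7) × 0.5 = 18.9 × 0.5 = 9.45 DD.
Night half: max(0, 8.2 − 10.7) × 0.5 = 0.0 × 0.5 = 0.00 DD.
Per 24 h: 9.45 DD/day.
Duration = 138 / 9.45 = 14.603 ≈ 14.6 days.

14.6 days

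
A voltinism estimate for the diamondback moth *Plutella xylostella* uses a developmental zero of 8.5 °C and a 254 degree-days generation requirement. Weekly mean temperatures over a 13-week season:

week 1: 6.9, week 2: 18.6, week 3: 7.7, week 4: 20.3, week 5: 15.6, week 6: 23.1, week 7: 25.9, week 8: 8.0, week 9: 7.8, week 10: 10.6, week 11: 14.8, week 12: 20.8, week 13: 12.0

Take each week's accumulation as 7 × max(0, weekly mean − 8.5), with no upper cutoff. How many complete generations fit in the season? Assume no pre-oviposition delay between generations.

2 generations

Weekly DD (7 × max(0, T̄ − 8.5)): 0.0, 70.7, 0.0, 82.6, 49.7, 102.2, 121.8, 0.0, 0.0, 14.7, 44.1, 86.1, 24.5.
Season total = 596.4 DD.
Complete generations = ⌊596.4 / 254⌋ = 2.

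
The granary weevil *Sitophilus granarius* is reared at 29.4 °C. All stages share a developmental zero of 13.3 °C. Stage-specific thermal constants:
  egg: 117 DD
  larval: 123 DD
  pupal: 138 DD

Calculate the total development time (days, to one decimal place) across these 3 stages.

Daily accumulation at 29.4 °C = 29.4 − 13.3 = 16.1 DD/day.
Total K = 117 + 123 + 138 = 378 DD.
Total duration = 378 / 16.1 = 23.478 ≈ 23.5 days.

23.5 days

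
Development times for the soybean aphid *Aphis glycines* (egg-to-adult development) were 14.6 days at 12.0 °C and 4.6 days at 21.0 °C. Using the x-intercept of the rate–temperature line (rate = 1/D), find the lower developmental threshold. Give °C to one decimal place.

7.9 °C

Equal thermal constants: D₁(T₁ − T_b) = D₂(T₂ − T_b).
14.6·(12.0 − T_b) = 4.6·(21.0 − T_b)
T_b = (14.6·12.0 − 4.6·21.0) / (14.6 − 4.6) = 78.60 / 10.0 = 7.860 °C ≈ 7.9 °C.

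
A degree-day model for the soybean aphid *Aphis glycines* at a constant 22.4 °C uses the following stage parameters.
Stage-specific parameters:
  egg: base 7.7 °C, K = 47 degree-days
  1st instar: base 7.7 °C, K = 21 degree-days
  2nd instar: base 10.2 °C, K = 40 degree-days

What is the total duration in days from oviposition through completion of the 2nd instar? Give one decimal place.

egg: 47 / (22.4 − 7.7) = 47 / 14.7 = 3.197 d.
1st instar: 21 / (22.4 − 7.7) = 21 / 14.7 = 1.429 d.
2nd instar: 40 / (22.4 − 10.2) = 40 / 12.2 = 3.279 d.
Sum = 7.905 ≈ 7.9 days.

7.9 days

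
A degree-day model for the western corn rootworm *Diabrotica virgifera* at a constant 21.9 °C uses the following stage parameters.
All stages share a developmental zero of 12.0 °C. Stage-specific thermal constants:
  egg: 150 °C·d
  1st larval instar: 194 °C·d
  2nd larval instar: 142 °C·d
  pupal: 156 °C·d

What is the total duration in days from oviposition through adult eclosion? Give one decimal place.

Daily accumulation at 21.9 °C = 21.9 − 12.0 = 9.9 DD/day.
Total K = 150 + 194 + 142 + 156 = 642 DD.
Total duration = 642 / 9.9 = 64.848 ≈ 64.8 days.

64.8 days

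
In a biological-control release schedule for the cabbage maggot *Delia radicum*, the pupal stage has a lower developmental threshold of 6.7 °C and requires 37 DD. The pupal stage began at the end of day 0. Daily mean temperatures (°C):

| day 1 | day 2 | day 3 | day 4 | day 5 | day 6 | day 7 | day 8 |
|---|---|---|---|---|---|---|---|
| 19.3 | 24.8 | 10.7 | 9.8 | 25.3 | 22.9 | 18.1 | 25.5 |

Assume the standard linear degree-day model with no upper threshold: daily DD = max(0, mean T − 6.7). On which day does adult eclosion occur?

day 4

Daily DD above 6.7 °C: 12.6, 18.1, 4.0, 3.1, 18.6, 16.2, 11.4, 18.8.
Cumulative: 12.6, 30.7, 34.7, 37.8, 56.4, 72.6, 84.0, 102.8.
The total first reaches 37 DD on day 4.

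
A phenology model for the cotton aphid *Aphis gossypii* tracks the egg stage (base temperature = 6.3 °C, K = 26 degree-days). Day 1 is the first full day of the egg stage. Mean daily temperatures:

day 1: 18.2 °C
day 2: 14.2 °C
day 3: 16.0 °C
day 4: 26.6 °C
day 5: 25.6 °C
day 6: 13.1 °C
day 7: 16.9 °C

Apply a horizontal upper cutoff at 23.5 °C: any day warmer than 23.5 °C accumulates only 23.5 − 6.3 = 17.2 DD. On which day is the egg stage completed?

Daily DD above 6.3 °C (capped at 17.2): 11.9, 7.9, 9.7, 17.2, 17.2, 6.8, 10.6.
Cumulative: 11.9, 19.8, 29.5, 46.7, 63.9, 70.7, 81.3.
The total first reaches 26 DD on day 3.

day 3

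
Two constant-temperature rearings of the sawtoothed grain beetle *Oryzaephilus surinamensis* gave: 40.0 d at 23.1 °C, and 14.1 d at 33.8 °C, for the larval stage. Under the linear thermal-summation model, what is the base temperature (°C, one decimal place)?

Linear rate model ⇒ the product D·(T − T_b) is constant across temperatures.
40.0·(23.1 − T_b) = 14.1·(33.8 − T_b)
T_b = (40.0·23.1 − 14.1·33.8) / (40.0 − 14.1) = 447.42 / 25.9 = 17.275 °C ≈ 17.3 °C.

17.3 °C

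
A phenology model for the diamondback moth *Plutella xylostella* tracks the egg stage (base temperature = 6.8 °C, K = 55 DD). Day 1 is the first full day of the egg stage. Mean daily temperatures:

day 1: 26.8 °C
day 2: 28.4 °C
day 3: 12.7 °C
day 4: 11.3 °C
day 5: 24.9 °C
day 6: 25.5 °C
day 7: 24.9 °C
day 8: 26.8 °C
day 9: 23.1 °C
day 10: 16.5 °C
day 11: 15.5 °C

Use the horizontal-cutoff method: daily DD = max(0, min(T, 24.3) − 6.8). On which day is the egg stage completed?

day 5

Daily DD above 6.8 °C (capped at 17.5): 17.5, 17.5, 5.9, 4.5, 17.5, 17.5, 17.5, 17.5, 16.3, 9.7, 8.7.
Cumulative: 17.5, 35.0, 40.9, 45.4, 62.9, 80.4, 97.9, 115.4, 131.7, 141.4, 150.1.
The total first reaches 55 DD on day 5.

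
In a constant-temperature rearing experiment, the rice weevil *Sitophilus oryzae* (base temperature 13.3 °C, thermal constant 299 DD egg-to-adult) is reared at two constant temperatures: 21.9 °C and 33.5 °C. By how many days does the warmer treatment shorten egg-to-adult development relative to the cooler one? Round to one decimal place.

20.0 days

At 21.9 °C: 299 / (21.9 − 13.3) = 299 / 8.6 = 34.767 d.
At 33.5 °C: 299 / (33.5 − 13.3) = 299 / 20.2 = 14.802 d.
Difference = |34.767 − 14.802| = 19.965 ≈ 20.0 days.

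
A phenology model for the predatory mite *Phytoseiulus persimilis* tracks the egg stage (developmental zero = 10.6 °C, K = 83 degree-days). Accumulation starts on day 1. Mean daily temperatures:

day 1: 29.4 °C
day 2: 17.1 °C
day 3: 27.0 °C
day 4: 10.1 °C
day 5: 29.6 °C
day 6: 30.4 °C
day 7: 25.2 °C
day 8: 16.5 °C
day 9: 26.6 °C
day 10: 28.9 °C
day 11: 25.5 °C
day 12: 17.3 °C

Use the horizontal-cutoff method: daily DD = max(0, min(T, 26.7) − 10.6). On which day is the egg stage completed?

day 7

Daily DD above 10.6 °C (capped at 16.1): 16.1, 6.5, 16.1, 0.0, 16.1, 16.1, 14.6, 5.9, 16.0, 16.1, 14.9, 6.7.
Cumulative: 16.1, 22.6, 38.7, 38.7, 54.8, 70.9, 85.5, 91.4, 107.4, 123.5, 138.4, 145.1.
The total first reaches 83 DD on day 7.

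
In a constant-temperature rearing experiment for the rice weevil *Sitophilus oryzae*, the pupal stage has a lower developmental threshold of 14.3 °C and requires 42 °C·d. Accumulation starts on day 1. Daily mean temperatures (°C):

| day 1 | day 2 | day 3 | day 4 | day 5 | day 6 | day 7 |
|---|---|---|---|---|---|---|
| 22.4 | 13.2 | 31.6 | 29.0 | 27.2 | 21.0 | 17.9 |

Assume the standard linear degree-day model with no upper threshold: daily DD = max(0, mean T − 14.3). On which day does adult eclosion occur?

day 5

Daily DD above 14.3 °C: 8.1, 0.0, 17.3, 14.7, 12.9, 6.7, 3.6.
Cumulative: 8.1, 8.1, 25.4, 40.1, 53.0, 59.7, 63.3.
The total first reaches 42 DD on day 5.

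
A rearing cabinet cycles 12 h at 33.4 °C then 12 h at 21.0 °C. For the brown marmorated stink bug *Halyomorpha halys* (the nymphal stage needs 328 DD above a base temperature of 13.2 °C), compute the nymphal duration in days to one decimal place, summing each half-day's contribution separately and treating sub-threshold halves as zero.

23.4 days

Day half: max(0, 33.4 − 13.2) × 0.5 = 20.2 × 0.5 = 10.10 DD.
Night half: max(0, 21.0 − 13.2) × 0.5 = 7.8 × 0.5 = 3.90 DD.
Per 24 h: 14.00 DD/day.
Duration = 328 / 14.00 = 23.429 ≈ 23.4 days.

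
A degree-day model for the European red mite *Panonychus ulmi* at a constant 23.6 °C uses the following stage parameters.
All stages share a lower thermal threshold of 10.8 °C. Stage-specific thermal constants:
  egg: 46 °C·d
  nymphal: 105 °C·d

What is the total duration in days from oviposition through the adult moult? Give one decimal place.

11.8 days

Daily accumulation at 23.6 °C = 23.6 − 10.8 = 12.8 DD/day.
Total K = 46 + 105 = 151 DD.
Total duration = 151 / 12.8 = 11.797 ≈ 11.8 days.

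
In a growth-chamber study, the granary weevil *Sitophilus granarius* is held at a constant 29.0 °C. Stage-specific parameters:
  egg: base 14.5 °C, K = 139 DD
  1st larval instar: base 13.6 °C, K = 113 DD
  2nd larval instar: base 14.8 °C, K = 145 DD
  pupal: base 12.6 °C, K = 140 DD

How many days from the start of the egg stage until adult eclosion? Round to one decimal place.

35.7 days

egg: 139 / (29.0 − 14.5) = 139 / 14.5 = 9.586 d.
1st larval instar: 113 / (29.0 − 13.6) = 113 / 15.4 = 7.338 d.
2nd larval instar: 145 / (29.0 − 14.8) = 145 / 14.2 = 10.211 d.
pupal: 140 / (29.0 − 12.6) = 140 / 16.4 = 8.537 d.
Sum = 35.672 ≈ 35.7 days.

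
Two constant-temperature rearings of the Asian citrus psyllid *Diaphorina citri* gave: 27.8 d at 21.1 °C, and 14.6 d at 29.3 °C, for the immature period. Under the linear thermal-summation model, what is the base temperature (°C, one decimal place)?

12.0 °C

Linear rate model ⇒ the product D·(T − T_b) is constant across temperatures.
27.8·(21.1 − T_b) = 14.6·(29.3 − T_b)
T_b = (27.8·21.1 − 14.6·29.3) / (27.8 − 14.6) = 158.80 / 13.2 = 12.030 °C ≈ 12.0 °C.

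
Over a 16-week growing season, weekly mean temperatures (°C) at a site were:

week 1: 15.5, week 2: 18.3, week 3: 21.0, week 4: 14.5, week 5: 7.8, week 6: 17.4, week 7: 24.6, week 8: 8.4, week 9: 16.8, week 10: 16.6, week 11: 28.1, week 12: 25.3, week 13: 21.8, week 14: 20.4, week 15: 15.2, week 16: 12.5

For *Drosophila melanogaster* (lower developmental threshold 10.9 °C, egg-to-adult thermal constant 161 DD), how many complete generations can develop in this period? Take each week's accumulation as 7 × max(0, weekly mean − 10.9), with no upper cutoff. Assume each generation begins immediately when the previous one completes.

Weekly DD (7 × max(0, T̄ − 10.9)): 32.2, 51.8, 70.7, 25.2, 0.0, 45.5, 95.9, 0.0, 41.3, 39.9, 120.4, 100.8, 76.3, 66.5, 30.1, 11.2.
Season total = 807.8 DD.
Complete generations = ⌊807.8 / 161⌋ = 5.

5 generations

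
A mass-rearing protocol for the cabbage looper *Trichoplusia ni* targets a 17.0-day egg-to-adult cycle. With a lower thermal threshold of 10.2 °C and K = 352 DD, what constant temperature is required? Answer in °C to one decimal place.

Required daily accumulation = 352 / 17.0 = 20.706 DD/day.
T = T_base + 20.706 = 10.2 + 20.706 = 30.906 ≈ 30.9 °C.

30.9 °C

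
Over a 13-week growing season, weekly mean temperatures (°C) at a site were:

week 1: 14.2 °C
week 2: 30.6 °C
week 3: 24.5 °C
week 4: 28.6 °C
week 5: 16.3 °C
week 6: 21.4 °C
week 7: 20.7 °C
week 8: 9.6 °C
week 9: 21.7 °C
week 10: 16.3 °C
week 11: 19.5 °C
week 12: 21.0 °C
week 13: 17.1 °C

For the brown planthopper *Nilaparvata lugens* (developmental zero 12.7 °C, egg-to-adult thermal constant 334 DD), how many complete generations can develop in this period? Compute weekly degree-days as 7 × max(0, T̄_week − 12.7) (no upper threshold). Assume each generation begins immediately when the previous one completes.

Weekly DD (7 × max(0, T̄ − 12.7)): 10.5, 125.3, 82.6, 111.3, 25.2, 60.9, 56.0, 0.0, 63.0, 25.2, 47.6, 58.1, 30.8.
Season total = 696.5 DD.
Complete generations = ⌊696.5 / 334⌋ = 2.

2 generations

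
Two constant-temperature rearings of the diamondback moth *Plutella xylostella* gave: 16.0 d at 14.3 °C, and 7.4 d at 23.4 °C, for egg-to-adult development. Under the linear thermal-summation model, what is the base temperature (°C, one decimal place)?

6.5 °C

Linear rate model ⇒ the product D·(T − T_b) is constant across temperatures.
16.0·(14.3 − T_b) = 7.4·(23.4 − T_b)
T_b = (16.0·14.3 − 7.4·23.4) / (16.0 − 7.4) = 55.64 / 8.6 = 6.470 °C ≈ 6.5 °C.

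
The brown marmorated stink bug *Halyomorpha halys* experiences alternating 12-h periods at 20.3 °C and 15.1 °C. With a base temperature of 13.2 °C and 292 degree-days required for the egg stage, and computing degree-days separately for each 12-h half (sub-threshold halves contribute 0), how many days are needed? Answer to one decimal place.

64.9 days

Day half: max(0, 20.3 − 13.2) × 0.5 = 7.1 × 0.5 = 3.55 DD.
Night half: max(0, 15.1 − 13.2) × 0.5 = 1.9 × 0.5 = 0.95 DD.
Per 24 h: 4.50 DD/day.
Duration = 292 / 4.50 = 64.889 ≈ 64.9 days.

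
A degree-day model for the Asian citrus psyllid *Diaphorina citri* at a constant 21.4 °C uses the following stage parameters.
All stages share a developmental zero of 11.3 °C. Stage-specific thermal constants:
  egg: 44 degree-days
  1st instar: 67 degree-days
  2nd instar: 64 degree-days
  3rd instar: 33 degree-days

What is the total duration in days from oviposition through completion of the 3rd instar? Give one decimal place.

20.6 days

Daily accumulation at 21.4 °C = 21.4 − 11.3 = 10.1 DD/day.
Total K = 44 + 67 + 64 + 33 = 208 DD.
Total duration = 208 / 10.1 = 20.594 ≈ 20.6 days.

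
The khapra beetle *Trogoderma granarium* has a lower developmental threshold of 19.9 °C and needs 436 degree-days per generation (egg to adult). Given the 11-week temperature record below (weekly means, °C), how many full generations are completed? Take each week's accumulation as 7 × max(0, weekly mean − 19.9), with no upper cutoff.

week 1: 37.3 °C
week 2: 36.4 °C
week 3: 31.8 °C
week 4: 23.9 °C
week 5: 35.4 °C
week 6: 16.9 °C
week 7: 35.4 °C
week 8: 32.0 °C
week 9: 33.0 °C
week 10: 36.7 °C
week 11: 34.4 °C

Weekly DD (7 × max(0, T̄ − 19.9)): 121.8, 115.5, 83.3, 28.0, 108.5, 0.0, 108.5, 84.7, 91.7, 117.6, 101.5.
Season total = 961.1 DD.
Complete generations = ⌊961.1 / 436⌋ = 2.

2 generations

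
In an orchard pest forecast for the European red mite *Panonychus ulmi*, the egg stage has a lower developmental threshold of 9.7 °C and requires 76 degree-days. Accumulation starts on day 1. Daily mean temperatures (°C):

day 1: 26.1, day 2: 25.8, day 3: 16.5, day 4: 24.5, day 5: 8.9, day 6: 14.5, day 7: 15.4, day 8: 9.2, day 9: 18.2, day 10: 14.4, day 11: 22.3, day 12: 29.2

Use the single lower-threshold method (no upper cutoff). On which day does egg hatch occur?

day 10

Daily DD above 9.7 °C: 16.4, 16.1, 6.8, 14.8, 0.0, 4.8, 5.7, 0.0, 8.5, 4.7, 12.6, 19.5.
Cumulative: 16.4, 32.5, 39.3, 54.1, 54.1, 58.9, 64.6, 64.6, 73.1, 77.8, 90.4, 109.9.
The total first reaches 76 DD on day 10.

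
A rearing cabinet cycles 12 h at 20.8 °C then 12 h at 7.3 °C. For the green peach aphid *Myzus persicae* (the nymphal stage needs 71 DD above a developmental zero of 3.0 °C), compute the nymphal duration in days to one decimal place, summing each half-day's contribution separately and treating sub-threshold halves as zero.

Day half: max(0, 20.8 − 3.0) × 0.5 = 17.8 × 0.5 = 8.90 DD.
Night half: max(0, 7.3 − 3.0) × 0.5 = 4.3 × 0.5 = 2.15 DD.
Per 24 h: 11.05 DD/day.
Duration = 71 / 11.05 = 6.425 ≈ 6.4 days.

6.4 days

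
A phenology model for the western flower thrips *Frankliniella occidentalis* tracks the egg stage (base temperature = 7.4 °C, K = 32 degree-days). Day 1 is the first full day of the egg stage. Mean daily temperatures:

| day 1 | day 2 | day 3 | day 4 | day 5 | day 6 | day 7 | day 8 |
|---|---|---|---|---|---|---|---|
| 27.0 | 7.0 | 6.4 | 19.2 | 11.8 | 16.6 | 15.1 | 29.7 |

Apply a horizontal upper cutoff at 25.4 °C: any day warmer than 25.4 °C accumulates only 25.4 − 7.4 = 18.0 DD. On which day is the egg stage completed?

day 5

Daily DD above 7.4 °C (capped at 18.0): 18.0, 0.0, 0.0, 11.8, 4.4, 9.2, 7.7, 18.0.
Cumulative: 18.0, 18.0, 18.0, 29.8, 34.2, 43.4, 51.1, 69.1.
The total first reaches 32 DD on day 5.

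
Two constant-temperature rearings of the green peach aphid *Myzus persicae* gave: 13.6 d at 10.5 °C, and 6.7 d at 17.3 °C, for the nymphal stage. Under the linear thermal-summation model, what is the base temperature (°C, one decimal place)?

3.9 °C

Under the model K = D·(T − T_b), so D₁·(T₁ − T_b) = D₂·(T₂ − T_b).
13.6·(10.5 − T_b) = 6.7·(17.3 − T_b)
T_b = (13.6·10.5 − 6.7·17.3) / (13.6 − 6.7) = 26.89 / 6.9 = 3.897 °C ≈ 3.9 °C.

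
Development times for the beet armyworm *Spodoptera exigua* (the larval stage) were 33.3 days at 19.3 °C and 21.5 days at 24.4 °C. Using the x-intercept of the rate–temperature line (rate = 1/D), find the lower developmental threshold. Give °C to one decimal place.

Under the model K = D·(T − T_b), so D₁·(T₁ − T_b) = D₂·(T₂ − T_b).
33.3·(19.3 − T_b) = 21.5·(24.4 − T_b)
T_b = (33.3·19.3 − 21.5·24.4) / (33.3 − 21.5) = 118.09 / 11.8 = 10.008 °C ≈ 10.0 °C.

10.0 °C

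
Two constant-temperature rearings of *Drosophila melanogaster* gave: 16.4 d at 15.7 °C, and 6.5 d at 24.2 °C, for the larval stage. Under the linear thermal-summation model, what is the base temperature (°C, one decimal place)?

10.1 °C

Equal thermal constants: D₁(T₁ − T_b) = D₂(T₂ − T_b).
16.4·(15.7 − T_b) = 6.5·(24.2 − T_b)
T_b = (16.4·15.7 − 6.5·24.2) / (16.4 − 6.5) = 100.18 / 9.9 = 10.119 °C ≈ 10.1 °C.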